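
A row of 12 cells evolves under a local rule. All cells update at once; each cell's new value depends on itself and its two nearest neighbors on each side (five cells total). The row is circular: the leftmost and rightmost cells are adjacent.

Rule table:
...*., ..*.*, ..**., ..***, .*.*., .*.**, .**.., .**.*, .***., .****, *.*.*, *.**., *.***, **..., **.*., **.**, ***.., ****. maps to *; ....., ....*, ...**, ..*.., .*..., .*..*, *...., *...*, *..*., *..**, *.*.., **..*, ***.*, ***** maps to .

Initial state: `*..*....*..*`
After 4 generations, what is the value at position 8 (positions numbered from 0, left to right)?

*......*...*
**....*....*
***..*.....*
***........*
position 8 holds .

.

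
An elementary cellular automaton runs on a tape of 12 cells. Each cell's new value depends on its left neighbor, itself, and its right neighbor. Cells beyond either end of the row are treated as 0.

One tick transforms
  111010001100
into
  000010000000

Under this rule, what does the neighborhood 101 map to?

0

At position 3 the neighborhood is 101; the next row has 0 there.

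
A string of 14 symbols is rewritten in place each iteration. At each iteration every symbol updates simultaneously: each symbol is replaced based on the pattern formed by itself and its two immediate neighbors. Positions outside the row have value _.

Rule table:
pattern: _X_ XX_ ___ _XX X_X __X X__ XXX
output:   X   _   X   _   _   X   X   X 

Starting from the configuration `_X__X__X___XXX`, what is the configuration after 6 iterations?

_X___X___XX_XX

XXXXXXXXXXX_X_
_XXXXXXXXX__XX
X_XXXXXXX_XX__
X__XXXXX____XX
XXX_XXX_XXXX__
_X___X___XX_XX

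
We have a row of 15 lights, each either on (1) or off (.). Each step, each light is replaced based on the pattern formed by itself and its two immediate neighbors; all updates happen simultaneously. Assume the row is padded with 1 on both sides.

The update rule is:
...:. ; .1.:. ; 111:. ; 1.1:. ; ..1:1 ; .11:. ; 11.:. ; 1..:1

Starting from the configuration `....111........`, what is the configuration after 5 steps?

step 1: 1..1...1......1
step 2: .11.1.1.1....1.
step 3: .........1..1..
step 4: 1.......1.11.11
step 5: .1.....1.......

.1.....1.......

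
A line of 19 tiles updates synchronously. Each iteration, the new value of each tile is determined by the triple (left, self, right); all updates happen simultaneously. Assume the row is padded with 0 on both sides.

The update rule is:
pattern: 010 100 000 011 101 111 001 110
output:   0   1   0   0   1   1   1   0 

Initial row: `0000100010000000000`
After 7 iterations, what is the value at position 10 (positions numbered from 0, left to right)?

0001010101000000000
0010101010100000000
0101010101010000000
1010101010101000000
0101010101010100000
1010101010101010000
0101010101010101000
position 10 holds 0

0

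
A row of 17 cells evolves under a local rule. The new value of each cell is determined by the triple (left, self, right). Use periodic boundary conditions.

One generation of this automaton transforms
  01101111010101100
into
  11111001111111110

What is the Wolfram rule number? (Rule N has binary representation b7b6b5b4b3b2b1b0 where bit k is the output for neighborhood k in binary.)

126

position 5: 111 → 0  (bit 7 = 0)
position 2: 110 → 1  (bit 6 = 1)
position 3: 101 → 1  (bit 5 = 1)
position 15: 100 → 1  (bit 4 = 1)
position 1: 011 → 1  (bit 3 = 1)
position 9: 010 → 1  (bit 2 = 1)
position 0: 001 → 1  (bit 1 = 1)
position 16: 000 → 0  (bit 0 = 0)
bits b7..b0 = 01111110 = 126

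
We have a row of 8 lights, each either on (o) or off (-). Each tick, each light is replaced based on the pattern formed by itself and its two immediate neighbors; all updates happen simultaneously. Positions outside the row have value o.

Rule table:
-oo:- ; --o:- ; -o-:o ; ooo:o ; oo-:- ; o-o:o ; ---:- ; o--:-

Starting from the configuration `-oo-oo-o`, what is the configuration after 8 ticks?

---o----

o--o--o-
---o--oo
---o---o
---o----
---o----  (fixed point — unchanged through tick 8)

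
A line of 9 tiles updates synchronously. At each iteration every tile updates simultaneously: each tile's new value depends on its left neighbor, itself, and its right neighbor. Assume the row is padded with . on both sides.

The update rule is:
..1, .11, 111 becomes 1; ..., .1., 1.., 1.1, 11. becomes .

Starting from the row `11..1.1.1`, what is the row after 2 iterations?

1..1.....
..1......

..1......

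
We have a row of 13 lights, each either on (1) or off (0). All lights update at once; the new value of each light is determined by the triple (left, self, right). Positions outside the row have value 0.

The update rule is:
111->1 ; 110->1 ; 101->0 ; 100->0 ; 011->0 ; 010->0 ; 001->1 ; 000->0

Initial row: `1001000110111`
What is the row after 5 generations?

0010000100000

0010001010011
0100010000101
1000100001000
0001000010000
0010000100000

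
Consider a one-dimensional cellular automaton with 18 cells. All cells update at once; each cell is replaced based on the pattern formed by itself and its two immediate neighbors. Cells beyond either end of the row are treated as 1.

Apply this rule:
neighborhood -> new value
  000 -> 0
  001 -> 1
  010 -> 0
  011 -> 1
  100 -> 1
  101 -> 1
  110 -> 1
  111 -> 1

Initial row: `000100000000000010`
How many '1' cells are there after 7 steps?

step 1: 101010000000000101
step 2: 110101000000001011
step 3: 111010100000010111
step 4: 111101010000101111
step 5: 111110101001011111
step 6: 111111010110111111
step 7: 111111101111111111
count of 1: 17

17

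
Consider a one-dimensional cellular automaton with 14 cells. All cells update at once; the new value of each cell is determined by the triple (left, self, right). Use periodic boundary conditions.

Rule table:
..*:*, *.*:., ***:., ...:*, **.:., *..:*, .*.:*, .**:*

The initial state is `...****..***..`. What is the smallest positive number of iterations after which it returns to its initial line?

iteration 1: ****...***..**
iteration 2: ....****..***.
iteration 3: *****...***..*
iteration 4: .....****..***
iteration 5: ******...***..
iteration 6: *.....****..**
iteration 7: .******...***.
iteration 8: **.....****..*
iteration 9: ..******...***
iteration 10: ***.....****..
iteration 11: *..******...**
iteration 12: .***.....****.
iteration 13: **..******...*
iteration 14: ..***.....****
iteration 15: ***..******...
iteration 16: *..***.....***
iteration 17: .***..******..
iteration 18: **..***.....**
iteration 19: ..***..******.
iteration 20: ***..***.....*
iteration 21: ...***..******
iteration 22: ****..***.....
iteration 23: *...***..*****
iteration 24: .****..***....
iteration 25: **...***..****
iteration 26: ..****..***...
iteration 27: ***...***..***
iteration 28: ...****..***..

28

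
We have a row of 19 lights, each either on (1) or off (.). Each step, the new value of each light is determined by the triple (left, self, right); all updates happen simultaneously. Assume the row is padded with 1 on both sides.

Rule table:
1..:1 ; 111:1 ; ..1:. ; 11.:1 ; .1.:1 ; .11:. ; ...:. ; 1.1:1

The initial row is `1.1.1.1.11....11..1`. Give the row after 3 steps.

11111111.11....11..
111111111.11....11.
1111111111.11....11

1111111111.11....11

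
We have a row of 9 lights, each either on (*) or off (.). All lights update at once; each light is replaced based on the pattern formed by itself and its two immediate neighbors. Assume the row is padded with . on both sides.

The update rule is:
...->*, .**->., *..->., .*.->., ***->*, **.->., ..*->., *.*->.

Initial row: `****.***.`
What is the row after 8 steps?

..*.....*

step 1: .**...*..
step 2: ....*...*
step 3: ***...*..
step 4: .*..*...*
step 5: ......*..
step 6: *****...*
step 7: .***..*..
step 8: ..*.....*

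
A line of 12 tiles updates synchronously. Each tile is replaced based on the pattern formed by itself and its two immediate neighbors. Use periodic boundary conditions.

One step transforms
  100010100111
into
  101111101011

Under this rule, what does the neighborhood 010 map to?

1

At position 4 the neighborhood is 010; the next row has 1 there.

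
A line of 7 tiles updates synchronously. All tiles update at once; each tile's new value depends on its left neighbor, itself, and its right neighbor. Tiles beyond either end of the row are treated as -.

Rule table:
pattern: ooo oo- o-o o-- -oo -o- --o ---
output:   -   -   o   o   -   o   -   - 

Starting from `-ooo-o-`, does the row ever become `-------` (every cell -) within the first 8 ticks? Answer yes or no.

yes

----ooo
-------
all cells are - at tick 2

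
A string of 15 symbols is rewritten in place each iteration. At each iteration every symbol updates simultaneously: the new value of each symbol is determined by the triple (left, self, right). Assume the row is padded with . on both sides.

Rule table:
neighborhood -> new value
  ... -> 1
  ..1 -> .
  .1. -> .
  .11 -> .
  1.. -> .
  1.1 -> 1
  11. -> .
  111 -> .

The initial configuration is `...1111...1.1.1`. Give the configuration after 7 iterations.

11......111...1

iteration 1: 11......1..1.1.
iteration 2: ...1111.....1..
iteration 3: 11......111...1
iteration 4: ...1111.....1..  (repeats iteration 2; period 2)
iteration 7: 11......111...1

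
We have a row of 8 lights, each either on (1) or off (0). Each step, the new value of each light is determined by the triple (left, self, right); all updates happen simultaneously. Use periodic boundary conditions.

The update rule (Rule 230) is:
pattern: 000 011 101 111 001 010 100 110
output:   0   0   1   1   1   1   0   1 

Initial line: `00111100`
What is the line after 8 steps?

01011100
11101100
01110101
10111111
11011111
11101111
11110111
11111011

11111011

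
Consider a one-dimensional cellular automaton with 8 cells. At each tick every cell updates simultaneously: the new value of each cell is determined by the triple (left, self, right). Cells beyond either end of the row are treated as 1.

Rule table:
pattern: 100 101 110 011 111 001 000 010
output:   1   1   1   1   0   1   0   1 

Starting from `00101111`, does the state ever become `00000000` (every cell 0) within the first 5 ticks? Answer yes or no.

no

11111000
00001101
10011111
11110000
00011001
tick 5 is 00011001, still not uniform 0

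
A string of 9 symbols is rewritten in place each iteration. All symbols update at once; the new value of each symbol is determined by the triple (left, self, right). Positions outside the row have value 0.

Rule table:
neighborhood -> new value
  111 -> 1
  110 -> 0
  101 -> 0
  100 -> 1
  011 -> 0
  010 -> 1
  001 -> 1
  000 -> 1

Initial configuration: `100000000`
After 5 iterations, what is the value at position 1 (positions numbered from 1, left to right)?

iteration 1: 111111111
iteration 2: 011111110
iteration 3: 101111101
iteration 4: 100111001
iteration 5: 111010111
position 1 holds 1

1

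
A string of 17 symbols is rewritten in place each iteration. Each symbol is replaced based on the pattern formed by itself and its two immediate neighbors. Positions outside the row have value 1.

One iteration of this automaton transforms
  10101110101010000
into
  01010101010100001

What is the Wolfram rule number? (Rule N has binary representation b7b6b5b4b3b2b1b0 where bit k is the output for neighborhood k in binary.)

position 5: 111 → 1  (bit 7 = 1)
position 0: 110 → 0  (bit 6 = 0)
position 1: 101 → 1  (bit 5 = 1)
position 13: 100 → 0  (bit 4 = 0)
position 4: 011 → 0  (bit 3 = 0)
position 2: 010 → 0  (bit 2 = 0)
position 16: 001 → 1  (bit 1 = 1)
position 14: 000 → 0  (bit 0 = 0)
bits b7..b0 = 10100010 = 162

162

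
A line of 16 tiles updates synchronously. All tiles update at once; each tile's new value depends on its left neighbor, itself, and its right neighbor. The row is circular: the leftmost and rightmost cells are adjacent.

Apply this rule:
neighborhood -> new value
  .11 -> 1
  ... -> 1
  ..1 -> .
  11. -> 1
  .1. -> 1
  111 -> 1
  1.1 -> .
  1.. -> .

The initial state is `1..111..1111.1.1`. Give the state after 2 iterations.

1..111..1111.1.1  (fixed point — unchanged through iteration 2)

1..111..1111.1.1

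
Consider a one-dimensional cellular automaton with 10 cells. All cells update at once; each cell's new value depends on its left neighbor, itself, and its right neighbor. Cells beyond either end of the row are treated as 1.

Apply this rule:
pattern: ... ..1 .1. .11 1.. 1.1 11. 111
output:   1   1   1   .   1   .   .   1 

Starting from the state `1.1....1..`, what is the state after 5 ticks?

..11111111
11.1111111
1...111111
.111.11111
..1...1111

..1...1111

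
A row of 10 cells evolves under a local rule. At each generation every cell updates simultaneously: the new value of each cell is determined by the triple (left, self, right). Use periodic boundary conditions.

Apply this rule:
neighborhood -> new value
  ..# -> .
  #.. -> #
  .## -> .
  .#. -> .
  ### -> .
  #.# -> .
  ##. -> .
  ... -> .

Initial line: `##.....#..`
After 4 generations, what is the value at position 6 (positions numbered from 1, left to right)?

#

generation 1: ..#.....#.
generation 2: ...#.....#
generation 3: #...#.....
generation 4: .#...#....
position 6 holds #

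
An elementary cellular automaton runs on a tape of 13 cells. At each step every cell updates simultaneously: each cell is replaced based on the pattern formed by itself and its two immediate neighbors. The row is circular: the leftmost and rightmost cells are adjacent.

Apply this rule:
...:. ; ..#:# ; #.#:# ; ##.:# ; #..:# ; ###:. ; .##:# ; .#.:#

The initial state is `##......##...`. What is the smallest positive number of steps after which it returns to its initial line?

14

###....####.#
..##..##..###
###########.#
..........###
#........##.#
##......#####
.##....##....
####..####...
#..####..##.#
####..#######
...####......
..##..##.....
.########....
##......##...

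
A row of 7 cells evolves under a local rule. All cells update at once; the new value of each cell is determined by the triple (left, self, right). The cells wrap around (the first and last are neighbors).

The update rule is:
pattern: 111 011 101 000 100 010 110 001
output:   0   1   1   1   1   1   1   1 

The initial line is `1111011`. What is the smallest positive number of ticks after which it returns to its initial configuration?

tick 1: 0001110
tick 2: 1111011

2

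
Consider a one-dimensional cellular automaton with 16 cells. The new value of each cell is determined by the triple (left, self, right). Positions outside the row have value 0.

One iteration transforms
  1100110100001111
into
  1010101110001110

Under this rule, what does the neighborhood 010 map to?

At position 7 the neighborhood is 010; the next row has 1 there.

1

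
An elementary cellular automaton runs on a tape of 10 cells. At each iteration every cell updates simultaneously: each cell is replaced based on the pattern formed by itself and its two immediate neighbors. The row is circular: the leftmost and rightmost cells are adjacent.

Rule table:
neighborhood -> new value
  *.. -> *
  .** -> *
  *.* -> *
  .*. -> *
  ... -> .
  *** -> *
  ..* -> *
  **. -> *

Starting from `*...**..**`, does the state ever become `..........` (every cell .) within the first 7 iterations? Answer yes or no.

no

**.*******
**********
**********  (fixed point — unchanged through iteration 7)
iteration 7 is **********, still not uniform .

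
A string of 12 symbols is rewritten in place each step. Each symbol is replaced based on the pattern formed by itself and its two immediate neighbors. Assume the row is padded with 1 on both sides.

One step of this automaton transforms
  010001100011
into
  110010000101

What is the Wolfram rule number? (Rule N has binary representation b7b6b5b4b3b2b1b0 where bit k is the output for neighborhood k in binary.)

166

position 11: 111 → 1  (bit 7 = 1)
position 6: 110 → 0  (bit 6 = 0)
position 0: 101 → 1  (bit 5 = 1)
position 2: 100 → 0  (bit 4 = 0)
position 5: 011 → 0  (bit 3 = 0)
position 1: 010 → 1  (bit 2 = 1)
position 4: 001 → 1  (bit 1 = 1)
position 3: 000 → 0  (bit 0 = 0)
bits b7..b0 = 10100110 = 166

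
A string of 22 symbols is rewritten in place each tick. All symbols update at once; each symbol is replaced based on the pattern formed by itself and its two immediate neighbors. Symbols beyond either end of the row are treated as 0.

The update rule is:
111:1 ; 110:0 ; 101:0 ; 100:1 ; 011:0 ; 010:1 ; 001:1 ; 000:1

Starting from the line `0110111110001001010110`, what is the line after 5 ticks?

tick 1: 1000011101111111010001
tick 2: 1111101000111110011111
tick 3: 0111001111011101101110
tick 4: 1010110110001000000101
tick 5: 1010000001111111111101

1010000001111111111101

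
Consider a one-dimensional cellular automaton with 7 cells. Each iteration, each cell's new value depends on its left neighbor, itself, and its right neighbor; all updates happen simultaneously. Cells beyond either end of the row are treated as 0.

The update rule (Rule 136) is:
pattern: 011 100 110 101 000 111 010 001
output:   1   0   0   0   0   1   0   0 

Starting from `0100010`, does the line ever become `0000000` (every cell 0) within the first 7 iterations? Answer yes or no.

0000000
all cells are 0 at iteration 1

yes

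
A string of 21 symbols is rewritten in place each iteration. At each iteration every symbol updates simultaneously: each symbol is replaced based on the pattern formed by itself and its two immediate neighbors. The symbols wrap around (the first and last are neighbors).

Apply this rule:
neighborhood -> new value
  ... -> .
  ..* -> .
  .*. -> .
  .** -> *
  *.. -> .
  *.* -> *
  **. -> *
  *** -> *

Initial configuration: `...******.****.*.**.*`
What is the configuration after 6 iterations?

...************.****.
...*****************.
...*****************.  (fixed point — unchanged through iteration 6)

...*****************.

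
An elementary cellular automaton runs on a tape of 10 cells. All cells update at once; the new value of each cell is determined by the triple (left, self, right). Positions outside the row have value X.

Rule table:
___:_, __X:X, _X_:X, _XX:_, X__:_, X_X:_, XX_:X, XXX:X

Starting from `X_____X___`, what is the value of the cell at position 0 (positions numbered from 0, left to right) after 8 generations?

X

X____XX__X
X___X_X_X_
X__XX_X_X_
X_X_X_X_X_
X_X_X_X_X_  (fixed point — unchanged through generation 8)
position 0 holds X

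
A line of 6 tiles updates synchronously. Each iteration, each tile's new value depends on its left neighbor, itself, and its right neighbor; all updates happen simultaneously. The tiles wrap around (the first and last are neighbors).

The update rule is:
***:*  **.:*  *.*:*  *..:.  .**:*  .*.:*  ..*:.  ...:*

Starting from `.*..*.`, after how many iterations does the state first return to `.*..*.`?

1

iteration 1: .*..*.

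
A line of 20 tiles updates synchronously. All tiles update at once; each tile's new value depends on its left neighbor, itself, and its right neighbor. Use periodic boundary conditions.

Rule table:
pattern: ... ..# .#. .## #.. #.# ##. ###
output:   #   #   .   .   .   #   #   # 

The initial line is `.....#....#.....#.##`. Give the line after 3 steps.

step 1: .####..###..####.#.#
step 2: #.###.#.##.#.####.#.
step 3: .#.###.#.##.#.####.#

.#.###.#.##.#.####.#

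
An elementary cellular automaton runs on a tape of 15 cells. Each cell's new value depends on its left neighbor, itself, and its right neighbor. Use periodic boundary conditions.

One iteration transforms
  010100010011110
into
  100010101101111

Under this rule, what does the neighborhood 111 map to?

At position 11 the neighborhood is 111; the next row has 1 there.

1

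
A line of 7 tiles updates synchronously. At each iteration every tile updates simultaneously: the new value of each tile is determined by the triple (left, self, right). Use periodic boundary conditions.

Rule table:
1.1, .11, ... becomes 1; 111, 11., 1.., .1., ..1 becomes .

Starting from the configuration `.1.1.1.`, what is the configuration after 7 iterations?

iteration 1: ..1.1..
iteration 2: 1..1..1
iteration 3: ......1
iteration 4: .1111..
iteration 5: .1....1
iteration 6: 1..11..
iteration 7: ...1...

...1...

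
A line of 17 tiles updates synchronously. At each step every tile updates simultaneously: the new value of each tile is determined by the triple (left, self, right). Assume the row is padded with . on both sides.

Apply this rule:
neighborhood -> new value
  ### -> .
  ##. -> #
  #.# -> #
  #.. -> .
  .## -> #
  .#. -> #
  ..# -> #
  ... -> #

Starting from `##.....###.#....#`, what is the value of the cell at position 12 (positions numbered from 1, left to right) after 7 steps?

step 1: ##.#####.###.####
step 2: ####...###.###..#
step 3: #..#.###.###.#.##
step 4: #.####.###.######
step 5: ###..###.###....#
step 6: #.#.##.###.#.####
step 7: ########.#####..#
position 12 holds #

#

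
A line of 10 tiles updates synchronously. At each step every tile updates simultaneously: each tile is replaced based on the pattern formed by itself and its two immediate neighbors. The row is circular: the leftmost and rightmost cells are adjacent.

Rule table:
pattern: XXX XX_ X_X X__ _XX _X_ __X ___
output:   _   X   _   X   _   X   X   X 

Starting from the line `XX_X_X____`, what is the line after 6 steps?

step 1: _X_X_XXXXX
step 2: _X_X_____X
step 3: _X_XXXXXXX
step 4: _X_______X
step 5: _XXXXXXXXX
step 6: _________X

_________X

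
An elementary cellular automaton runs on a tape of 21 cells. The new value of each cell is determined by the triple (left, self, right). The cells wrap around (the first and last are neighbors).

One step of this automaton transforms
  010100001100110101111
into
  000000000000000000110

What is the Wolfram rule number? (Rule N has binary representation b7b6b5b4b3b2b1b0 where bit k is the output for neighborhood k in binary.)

128

position 18: 111 → 1  (bit 7 = 1)
position 9: 110 → 0  (bit 6 = 0)
position 0: 101 → 0  (bit 5 = 0)
position 4: 100 → 0  (bit 4 = 0)
position 8: 011 → 0  (bit 3 = 0)
position 1: 010 → 0  (bit 2 = 0)
position 7: 001 → 0  (bit 1 = 0)
position 5: 000 → 0  (bit 0 = 0)
bits b7..b0 = 10000000 = 128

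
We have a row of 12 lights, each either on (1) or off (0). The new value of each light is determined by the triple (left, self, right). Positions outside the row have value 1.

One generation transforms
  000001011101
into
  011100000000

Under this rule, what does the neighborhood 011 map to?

At position 7 the neighborhood is 011; the next row has 0 there.

0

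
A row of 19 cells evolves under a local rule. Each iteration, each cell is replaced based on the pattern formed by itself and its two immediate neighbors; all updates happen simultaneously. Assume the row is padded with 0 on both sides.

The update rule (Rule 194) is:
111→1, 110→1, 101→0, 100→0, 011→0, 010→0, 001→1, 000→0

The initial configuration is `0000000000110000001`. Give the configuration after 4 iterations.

0000001000000010000

0000000001010000010
0000000010000000100
0000000100000001000
0000001000000010000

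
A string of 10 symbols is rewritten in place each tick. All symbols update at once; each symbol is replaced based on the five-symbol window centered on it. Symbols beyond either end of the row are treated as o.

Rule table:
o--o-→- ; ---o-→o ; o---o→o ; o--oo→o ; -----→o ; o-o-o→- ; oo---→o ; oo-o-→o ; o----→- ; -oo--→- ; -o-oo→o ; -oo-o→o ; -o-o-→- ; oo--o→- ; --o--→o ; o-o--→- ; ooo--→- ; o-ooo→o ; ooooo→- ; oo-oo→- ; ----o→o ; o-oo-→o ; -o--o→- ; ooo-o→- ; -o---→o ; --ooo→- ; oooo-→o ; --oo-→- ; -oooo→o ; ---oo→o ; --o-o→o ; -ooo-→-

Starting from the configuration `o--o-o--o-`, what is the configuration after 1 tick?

---o----oo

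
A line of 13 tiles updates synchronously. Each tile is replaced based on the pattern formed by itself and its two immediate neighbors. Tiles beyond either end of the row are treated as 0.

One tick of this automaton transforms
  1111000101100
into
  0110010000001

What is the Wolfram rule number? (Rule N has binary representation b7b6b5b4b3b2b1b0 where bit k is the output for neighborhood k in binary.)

129

position 1: 111 → 1  (bit 7 = 1)
position 3: 110 → 0  (bit 6 = 0)
position 8: 101 → 0  (bit 5 = 0)
position 4: 100 → 0  (bit 4 = 0)
position 0: 011 → 0  (bit 3 = 0)
position 7: 010 → 0  (bit 2 = 0)
position 6: 001 → 0  (bit 1 = 0)
position 5: 000 → 1  (bit 0 = 1)
bits b7..b0 = 10000001 = 129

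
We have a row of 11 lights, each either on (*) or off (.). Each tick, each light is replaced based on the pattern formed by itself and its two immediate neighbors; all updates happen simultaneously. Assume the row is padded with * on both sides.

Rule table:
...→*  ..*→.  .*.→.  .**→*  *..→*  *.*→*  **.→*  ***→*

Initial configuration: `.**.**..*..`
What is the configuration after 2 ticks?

********..*

*******..*.
********..*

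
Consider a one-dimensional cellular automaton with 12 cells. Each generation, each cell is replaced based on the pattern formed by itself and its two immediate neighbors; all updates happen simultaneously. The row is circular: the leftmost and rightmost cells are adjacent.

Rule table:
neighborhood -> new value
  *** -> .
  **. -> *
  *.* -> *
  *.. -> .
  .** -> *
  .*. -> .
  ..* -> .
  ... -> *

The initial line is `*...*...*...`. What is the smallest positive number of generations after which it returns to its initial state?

..*...*...*.
*...*...*...

2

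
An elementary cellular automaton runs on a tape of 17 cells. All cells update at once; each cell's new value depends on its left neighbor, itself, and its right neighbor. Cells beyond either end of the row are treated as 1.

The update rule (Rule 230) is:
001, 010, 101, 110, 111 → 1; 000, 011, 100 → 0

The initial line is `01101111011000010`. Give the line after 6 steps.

11111101101111011

10110111101000111
11011011111001011
11101101111011101
11110110111101110
11111011011110111
11111101101111011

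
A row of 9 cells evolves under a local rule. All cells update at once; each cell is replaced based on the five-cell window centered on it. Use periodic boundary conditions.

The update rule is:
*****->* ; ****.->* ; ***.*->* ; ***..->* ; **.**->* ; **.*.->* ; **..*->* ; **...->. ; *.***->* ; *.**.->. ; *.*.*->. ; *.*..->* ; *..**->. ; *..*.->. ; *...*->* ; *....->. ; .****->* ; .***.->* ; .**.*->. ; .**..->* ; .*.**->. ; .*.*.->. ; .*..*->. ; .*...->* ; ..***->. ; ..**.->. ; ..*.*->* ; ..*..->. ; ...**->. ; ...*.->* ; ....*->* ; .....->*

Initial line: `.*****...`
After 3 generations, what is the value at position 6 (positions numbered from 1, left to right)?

*

..****..*
...****..
**..***..
position 6 holds *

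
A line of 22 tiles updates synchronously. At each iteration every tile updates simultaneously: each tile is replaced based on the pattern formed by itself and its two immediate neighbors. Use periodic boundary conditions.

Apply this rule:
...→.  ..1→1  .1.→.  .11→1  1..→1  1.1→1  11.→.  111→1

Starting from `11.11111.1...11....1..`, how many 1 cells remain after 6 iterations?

iteration 1: 1.11111.1.1.11.1..1.11
iteration 2: .11111.1.1.11.1.11.111
iteration 3: 11111.1.1.11.1.11.111.
iteration 4: 1111.1.1.11.1.11.111.1
iteration 5: 111.1.1.11.1.11.111.11
iteration 6: 11.1.1.11.1.11.111.111
count of 1: 15

15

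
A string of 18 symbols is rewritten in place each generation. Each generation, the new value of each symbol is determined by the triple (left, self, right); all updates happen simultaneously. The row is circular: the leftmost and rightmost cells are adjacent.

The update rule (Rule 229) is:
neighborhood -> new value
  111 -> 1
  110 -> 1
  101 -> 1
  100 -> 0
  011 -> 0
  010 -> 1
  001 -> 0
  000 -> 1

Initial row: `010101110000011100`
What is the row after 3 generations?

110111101101010011

generation 1: 011110110111001101
generation 2: 101111011011000111
generation 3: 110111101101010011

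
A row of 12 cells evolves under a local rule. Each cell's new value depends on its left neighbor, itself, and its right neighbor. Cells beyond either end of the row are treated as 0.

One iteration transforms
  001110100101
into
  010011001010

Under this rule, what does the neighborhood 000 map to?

At position 0 the neighborhood is 000; the next row has 0 there.

0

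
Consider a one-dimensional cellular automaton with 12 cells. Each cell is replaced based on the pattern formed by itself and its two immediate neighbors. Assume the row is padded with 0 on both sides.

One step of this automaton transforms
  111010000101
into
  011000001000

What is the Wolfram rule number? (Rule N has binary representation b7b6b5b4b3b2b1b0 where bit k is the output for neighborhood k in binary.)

194

position 1: 111 → 1  (bit 7 = 1)
position 2: 110 → 1  (bit 6 = 1)
position 3: 101 → 0  (bit 5 = 0)
position 5: 100 → 0  (bit 4 = 0)
position 0: 011 → 0  (bit 3 = 0)
position 4: 010 → 0  (bit 2 = 0)
position 8: 001 → 1  (bit 1 = 1)
position 6: 000 → 0  (bit 0 = 0)
bits b7..b0 = 11000010 = 194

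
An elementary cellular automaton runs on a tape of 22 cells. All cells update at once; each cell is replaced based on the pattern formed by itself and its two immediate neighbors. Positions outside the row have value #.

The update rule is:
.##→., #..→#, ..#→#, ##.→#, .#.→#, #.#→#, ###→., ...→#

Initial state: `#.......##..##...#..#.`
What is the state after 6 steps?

.....##..##...........

########.###.#########
.......##..##.........
#######.###.##########
......##..##..........
######.###.###########
.....##..##...........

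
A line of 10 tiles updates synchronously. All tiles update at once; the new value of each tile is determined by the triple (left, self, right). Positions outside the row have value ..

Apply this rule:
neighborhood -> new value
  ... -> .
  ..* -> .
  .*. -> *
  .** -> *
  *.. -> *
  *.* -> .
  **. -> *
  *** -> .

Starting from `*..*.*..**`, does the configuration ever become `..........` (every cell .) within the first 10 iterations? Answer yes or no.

no

**.*.**.**
**.*.**.**  (fixed point — unchanged through iteration 10)
iteration 10 is **.*.**.**, still not uniform .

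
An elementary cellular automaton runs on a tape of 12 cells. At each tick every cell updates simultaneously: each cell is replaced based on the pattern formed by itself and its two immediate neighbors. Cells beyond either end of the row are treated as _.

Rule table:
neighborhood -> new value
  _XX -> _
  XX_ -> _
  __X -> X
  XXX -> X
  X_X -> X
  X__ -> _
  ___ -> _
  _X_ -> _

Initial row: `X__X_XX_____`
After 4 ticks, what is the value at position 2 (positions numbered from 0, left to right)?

tick 1: __X_X_______
tick 2: _X_X________
tick 3: X_X_________
tick 4: _X__________
position 2 holds _

_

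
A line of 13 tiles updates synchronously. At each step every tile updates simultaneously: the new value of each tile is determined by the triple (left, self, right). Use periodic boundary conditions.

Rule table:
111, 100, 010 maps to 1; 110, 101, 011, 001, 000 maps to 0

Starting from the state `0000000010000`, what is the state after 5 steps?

1000000000001

step 1: 0000000011000
step 2: 0000000000100
step 3: 0000000000110
step 4: 0000000000001
step 5: 1000000000001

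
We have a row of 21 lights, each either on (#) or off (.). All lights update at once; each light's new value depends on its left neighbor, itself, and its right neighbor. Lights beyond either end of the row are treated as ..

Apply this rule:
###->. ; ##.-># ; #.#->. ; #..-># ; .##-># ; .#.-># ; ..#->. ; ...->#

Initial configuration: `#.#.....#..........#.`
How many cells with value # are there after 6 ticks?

#.#####.##########.##
#.#...#.#........#.##
#.###.#.########.#.##
#.#.#.#.#......#.#.##
#.#.#.#.######.#.#.##
#.#.#.#.#....#.#.#.##
count of #: 10

10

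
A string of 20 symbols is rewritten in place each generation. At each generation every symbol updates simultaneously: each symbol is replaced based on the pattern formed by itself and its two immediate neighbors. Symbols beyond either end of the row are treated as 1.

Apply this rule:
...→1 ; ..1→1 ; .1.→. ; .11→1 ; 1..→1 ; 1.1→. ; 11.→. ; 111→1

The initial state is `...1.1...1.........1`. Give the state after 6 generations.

generation 1: 111...111.1111111111
generation 2: 11.11111..1111111111
generation 3: 1..1111.111111111111
generation 4: .11111..111111111111
generation 5: .1111.11111111111111
generation 6: .111..11111111111111

.111..11111111111111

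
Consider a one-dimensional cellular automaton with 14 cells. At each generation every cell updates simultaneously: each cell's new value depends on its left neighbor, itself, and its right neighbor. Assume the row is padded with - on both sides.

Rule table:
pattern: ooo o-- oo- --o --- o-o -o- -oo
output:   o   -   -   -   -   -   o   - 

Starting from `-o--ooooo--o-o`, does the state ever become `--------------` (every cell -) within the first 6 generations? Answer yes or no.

no

generation 1: -o---ooo---o-o
generation 2: -o----o----o-o
generation 3: -o----o----o-o  (fixed point — unchanged through generation 6)
generation 6 is -o----o----o-o, still not uniform -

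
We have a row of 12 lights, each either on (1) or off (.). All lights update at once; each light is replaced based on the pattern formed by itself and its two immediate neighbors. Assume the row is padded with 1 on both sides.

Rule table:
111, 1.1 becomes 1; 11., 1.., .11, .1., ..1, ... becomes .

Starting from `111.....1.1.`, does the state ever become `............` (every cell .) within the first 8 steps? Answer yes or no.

11.......1.1
1.........1.
...........1
............
all cells are . at step 4

yes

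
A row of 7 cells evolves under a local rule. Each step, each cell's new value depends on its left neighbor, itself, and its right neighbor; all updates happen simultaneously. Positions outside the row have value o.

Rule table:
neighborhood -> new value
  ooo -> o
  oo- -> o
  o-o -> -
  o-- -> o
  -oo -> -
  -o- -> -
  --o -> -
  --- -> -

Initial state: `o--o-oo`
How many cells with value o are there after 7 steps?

oo----o
ooo----
oooo---
ooooo--
oooooo-
oooooo-  (fixed point — unchanged through step 7)
count of o: 6

6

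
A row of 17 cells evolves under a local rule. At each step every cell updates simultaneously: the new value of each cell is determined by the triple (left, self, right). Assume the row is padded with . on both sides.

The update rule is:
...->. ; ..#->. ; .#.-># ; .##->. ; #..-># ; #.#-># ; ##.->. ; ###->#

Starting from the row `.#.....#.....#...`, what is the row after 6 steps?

.......#.....#...

.##....##....##..
...#.....#.....#.
...##....##....##
.....#.....#.....
.....##....##....
.......#.....#...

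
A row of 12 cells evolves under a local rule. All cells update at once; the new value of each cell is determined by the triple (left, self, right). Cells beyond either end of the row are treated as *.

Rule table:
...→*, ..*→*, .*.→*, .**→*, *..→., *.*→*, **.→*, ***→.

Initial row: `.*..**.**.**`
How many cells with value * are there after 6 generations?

**.********.
.***......**
**.*.******.
.*****....**
**...*.****.
.*.*****..**
count of *: 8

8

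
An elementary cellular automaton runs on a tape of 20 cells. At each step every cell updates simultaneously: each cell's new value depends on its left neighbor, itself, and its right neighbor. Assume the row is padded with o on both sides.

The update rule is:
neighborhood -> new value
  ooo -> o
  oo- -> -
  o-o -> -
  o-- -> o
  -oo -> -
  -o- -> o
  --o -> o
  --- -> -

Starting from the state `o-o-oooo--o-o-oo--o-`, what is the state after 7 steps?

-o---o--o-o-o--oo--o

step 1: --o--oo-ooo-o---ooo-
step 2: ooooo----o--oo-o-o--
step 3: oooo-o--oooo---o-ooo
step 4: ooo--ooo-oo-o-oo--oo
step 5: oo-oo-o-----o---oo-o
step 6: o-----oo---ooo-o----
step 7: -o---o--o-o-o--oo--o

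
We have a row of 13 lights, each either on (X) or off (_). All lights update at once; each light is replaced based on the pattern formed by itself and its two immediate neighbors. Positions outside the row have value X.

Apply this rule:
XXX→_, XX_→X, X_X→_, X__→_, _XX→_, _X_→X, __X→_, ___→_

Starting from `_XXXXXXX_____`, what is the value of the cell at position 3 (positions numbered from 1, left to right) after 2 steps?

_______X_____
_______X_____
position 3 holds _

_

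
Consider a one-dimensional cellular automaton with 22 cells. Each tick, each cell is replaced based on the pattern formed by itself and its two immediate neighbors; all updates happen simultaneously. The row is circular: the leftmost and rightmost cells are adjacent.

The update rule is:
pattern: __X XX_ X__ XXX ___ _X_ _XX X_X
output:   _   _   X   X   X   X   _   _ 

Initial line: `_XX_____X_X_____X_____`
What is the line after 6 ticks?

___XXXX_X_XXXXX_XXXXXX
XX__XX__X__XXX___XXXX_
__X___X_XX__X_XX__XX__
X_XXX_X___X_X___X___XX
___X__XXX_X_XXX_XXX__X
XX_XX__X__X__X___X_X_X

XX_XX__X__X__X___X_X_X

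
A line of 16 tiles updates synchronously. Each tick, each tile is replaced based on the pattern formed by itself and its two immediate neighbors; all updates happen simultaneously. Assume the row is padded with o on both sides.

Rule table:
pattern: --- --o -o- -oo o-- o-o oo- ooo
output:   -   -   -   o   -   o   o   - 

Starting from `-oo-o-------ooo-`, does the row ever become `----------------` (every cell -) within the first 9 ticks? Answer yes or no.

yes

oooo--------o-oo
---o---------oo-
-------------ooo
-------------o--
----------------
all cells are - at tick 5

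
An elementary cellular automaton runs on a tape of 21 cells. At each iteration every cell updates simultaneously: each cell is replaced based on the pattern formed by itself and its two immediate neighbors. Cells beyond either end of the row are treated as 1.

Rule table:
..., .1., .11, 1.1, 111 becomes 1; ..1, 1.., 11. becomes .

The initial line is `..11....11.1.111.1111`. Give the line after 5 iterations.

..1..111111.111111111

iteration 1: ..1..11.1.11111.11111
iteration 2: ..1..1.1111111.111111
iteration 3: ..1..11111111.1111111
iteration 4: ..1..1111111.11111111
iteration 5: ..1..111111.111111111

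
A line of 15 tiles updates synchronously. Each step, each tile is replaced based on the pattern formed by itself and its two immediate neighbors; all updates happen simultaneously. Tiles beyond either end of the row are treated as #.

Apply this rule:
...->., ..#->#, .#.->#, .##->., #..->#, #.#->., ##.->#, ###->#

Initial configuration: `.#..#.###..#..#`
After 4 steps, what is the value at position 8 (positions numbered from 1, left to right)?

#

.####..#######.
..#####.######.
##.####..#####.
##..#####.####.
position 8 holds #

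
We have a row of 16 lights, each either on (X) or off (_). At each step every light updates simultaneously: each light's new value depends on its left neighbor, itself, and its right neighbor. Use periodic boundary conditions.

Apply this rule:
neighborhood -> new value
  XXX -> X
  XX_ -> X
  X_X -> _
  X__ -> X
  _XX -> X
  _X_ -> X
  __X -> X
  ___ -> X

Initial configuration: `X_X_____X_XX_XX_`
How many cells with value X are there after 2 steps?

12

X_XXXXXXX_XX_XX_
X_XXXXXXX_XX_XX_
count of X: 12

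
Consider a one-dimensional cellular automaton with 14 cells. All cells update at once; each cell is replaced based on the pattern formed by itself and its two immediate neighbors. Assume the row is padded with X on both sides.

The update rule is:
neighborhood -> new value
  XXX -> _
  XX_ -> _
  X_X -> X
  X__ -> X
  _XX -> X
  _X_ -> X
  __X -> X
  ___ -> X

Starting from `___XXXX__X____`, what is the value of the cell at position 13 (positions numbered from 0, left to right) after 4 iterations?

XXXX___XXXXXXX
____XXXX______
XXXXX___XXXXXX
_____XXXX_____
position 13 holds _

_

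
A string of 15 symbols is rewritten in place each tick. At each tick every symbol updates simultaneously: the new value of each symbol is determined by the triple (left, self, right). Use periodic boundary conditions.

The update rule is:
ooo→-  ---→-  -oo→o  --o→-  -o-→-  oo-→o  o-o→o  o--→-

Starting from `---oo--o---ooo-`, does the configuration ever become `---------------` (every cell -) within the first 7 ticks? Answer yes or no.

no

tick 1: ---oo------o-o-
tick 2: ---oo-------o--
tick 3: ---oo----------
tick 4: ---oo----------  (fixed point — unchanged through tick 7)
tick 7 is ---oo----------, still not uniform -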